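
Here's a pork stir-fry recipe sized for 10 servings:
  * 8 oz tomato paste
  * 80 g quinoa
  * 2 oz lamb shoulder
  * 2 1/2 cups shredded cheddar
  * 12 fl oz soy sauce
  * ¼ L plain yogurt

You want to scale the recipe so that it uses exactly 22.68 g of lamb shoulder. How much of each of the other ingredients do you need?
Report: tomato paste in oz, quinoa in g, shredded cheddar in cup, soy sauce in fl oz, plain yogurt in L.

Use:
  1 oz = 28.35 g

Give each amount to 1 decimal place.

The original recipe has 56.7 g of lamb shoulder, so the scaling factor is 22.68 ÷ 56.7 = 2/5 = 0.4.
tomato paste: 8 oz × 2/5 = 3.2 oz
quinoa: 80 g × 2/5 = 32.0 g
shredded cheddar: 2.5 cup × 2/5 = 1.0 cup
soy sauce: 12 fl oz × 2/5 = 4.8 fl oz
plain yogurt: 0.25 L × 2/5 = 0.1 L

tomato paste: 3.2 oz; quinoa: 32.0 g; shredded cheddar: 1.0 cup; soy sauce: 4.8 fl oz; plain yogurt: 0.1 L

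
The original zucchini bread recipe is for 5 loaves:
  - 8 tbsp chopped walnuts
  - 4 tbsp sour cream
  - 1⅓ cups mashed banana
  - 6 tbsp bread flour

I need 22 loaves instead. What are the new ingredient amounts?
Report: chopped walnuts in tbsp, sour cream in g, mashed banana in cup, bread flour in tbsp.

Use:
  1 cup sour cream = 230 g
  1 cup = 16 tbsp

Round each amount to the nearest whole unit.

Scaling factor: 22/5 = 4.4.
chopped walnuts: 8 tbsp × 22/5 ≈ 35 tbsp
sour cream: 4 tbsp × 22/5 ÷ 16 tbsp/cup × 230 g/cup = 253 g
mashed banana: 4/3 cup × 22/5 ≈ 6 cup
bread flour: 6 tbsp × 22/5 ≈ 26 tbsp

chopped walnuts: 35 tbsp; sour cream: 253 g; mashed banana: 6 cup; bread flour: 26 tbsp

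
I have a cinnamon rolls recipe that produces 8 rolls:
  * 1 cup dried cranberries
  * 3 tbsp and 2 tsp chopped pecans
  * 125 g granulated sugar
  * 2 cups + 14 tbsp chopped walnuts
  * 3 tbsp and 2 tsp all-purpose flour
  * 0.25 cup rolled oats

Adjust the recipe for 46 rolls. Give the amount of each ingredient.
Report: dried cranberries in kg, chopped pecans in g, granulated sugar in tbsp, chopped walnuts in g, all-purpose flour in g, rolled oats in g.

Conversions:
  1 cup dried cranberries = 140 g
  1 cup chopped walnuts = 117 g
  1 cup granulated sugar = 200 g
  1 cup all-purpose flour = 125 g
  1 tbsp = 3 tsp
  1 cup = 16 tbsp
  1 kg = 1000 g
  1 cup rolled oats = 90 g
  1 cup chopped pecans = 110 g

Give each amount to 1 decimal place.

dried cranberries: 0.8 kg; chopped pecans: 144.9 g; granulated sugar: 57.5 tbsp; chopped walnuts: 1934.2 g; all-purpose flour: 164.7 g; rolled oats: 129.4 g

Scaling factor: 46/8 = 23/4 = 5.75.
dried cranberries: 1 cup × 23/4 × 140 g/cup ÷ 1000 g/kg ≈ 0.8 kg
chopped pecans: (3 tbsp + 2 tsp = 11/3 tbsp) × 23/4 ÷ 16 tbsp/cup × 110 g/cup ≈ 144.9 g
granulated sugar: 125 g × 23/4 ÷ 200 g/cup × 16 tbsp/cup = 57.5 tbsp
chopped walnuts: (2 cup + 14 tbsp = 2.875 cup) × 23/4 × 117 g/cup ≈ 1934.2 g
all-purpose flour: (3 tbsp + 2 tsp = 11/3 tbsp) × 23/4 ÷ 16 tbsp/cup × 125 g/cup ≈ 164.7 g
rolled oats: 0.25 cup × 23/4 × 90 g/cup ≈ 129.4 g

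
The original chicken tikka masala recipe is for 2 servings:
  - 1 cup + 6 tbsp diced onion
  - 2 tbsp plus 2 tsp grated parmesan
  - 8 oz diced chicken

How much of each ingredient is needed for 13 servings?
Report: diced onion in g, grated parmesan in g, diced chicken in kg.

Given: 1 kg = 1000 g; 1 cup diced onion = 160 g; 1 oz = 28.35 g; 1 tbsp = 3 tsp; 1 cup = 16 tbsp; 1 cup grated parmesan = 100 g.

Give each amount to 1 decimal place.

diced onion: 1430.0 g; grated parmesan: 108.3 g; diced chicken: 1.5 kg

Scaling factor: 13/2 = 6.5.
diced onion: (1 cup + 6 tbsp = 1.375 cup) × 13/2 × 160 g/cup = 1430.0 g
grated parmesan: (2 tbsp + 2 tsp = 8/3 tbsp) × 13/2 ÷ 16 tbsp/cup × 100 g/cup ≈ 108.3 g
diced chicken: 8 oz × 13/2 × 28.35 g/oz ÷ 1000 g/kg ≈ 1.5 kg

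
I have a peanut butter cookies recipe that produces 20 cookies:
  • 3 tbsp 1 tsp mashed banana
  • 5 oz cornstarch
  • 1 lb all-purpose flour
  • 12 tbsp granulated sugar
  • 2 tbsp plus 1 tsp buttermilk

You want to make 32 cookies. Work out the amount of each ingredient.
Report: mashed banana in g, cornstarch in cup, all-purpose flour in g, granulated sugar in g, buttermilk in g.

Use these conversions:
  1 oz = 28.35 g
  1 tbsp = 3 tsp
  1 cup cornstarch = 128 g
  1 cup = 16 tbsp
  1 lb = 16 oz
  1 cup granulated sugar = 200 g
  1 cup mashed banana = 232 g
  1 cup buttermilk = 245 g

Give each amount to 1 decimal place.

mashed banana: 77.3 g; cornstarch: 1.8 cup; all-purpose flour: 725.8 g; granulated sugar: 240.0 g; buttermilk: 57.2 g

Scaling factor: 32/20 = 8/5 = 1.6.
mashed banana: (3 tbsp + 1 tsp = 10/3 tbsp) × 8/5 ÷ 16 tbsp/cup × 232 g/cup ≈ 77.3 g
cornstarch: 5 oz × 8/5 × 28.35 g/oz ÷ 128 g/cup ≈ 1.8 cup
all-purpose flour: 1 lb × 8/5 × 16 oz/lb × 28.35 g/oz ≈ 725.8 g
granulated sugar: 12 tbsp × 8/5 ÷ 16 tbsp/cup × 200 g/cup = 240.0 g
buttermilk: (2 tbsp + 1 tsp = 7/3 tbsp) × 8/5 ÷ 16 tbsp/cup × 245 g/cup ≈ 57.2 g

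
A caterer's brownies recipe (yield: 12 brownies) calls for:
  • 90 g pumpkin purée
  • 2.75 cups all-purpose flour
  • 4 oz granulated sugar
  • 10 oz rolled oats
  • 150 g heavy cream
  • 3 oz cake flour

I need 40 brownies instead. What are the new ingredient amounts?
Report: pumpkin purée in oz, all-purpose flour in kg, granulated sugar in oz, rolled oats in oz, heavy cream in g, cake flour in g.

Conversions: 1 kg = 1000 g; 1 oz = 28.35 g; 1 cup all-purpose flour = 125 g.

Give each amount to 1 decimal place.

Scaling factor: 40/12 = 10/3.
pumpkin purée: 90 g × 10/3 ÷ 28.35 g/oz ≈ 10.6 oz
all-purpose flour: 2.75 cup × 10/3 × 125 g/cup ÷ 1000 g/kg ≈ 1.1 kg
granulated sugar: 4 oz × 10/3 ≈ 13.3 oz
rolled oats: 10 oz × 10/3 ≈ 33.3 oz
heavy cream: 150 g × 10/3 = 500.0 g
cake flour: 3 oz × 10/3 × 28.35 g/oz = 283.5 g

pumpkin purée: 10.6 oz; all-purpose flour: 1.1 kg; granulated sugar: 13.3 oz; rolled oats: 33.3 oz; heavy cream: 500.0 g; cake flour: 283.5 g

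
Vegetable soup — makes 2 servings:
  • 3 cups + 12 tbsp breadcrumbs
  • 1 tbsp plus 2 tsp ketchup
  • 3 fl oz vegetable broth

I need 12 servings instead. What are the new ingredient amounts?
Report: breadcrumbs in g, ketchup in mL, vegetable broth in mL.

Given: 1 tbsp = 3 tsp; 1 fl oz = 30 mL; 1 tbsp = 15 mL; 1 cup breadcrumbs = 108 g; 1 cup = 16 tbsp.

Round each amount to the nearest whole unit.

Scaling factor: 12/2 = 6.
breadcrumbs: (3 cup + 12 tbsp = 3.75 cup) × 6 × 108 g/cup = 2430 g
ketchup: (1 tbsp + 2 tsp = 5/3 tbsp) × 6 × 15 mL/tbsp = 150 mL
vegetable broth: 3 fl oz × 6 × 30 mL/fl oz = 540 mL

breadcrumbs: 2430 g; ketchup: 150 mL; vegetable broth: 540 mL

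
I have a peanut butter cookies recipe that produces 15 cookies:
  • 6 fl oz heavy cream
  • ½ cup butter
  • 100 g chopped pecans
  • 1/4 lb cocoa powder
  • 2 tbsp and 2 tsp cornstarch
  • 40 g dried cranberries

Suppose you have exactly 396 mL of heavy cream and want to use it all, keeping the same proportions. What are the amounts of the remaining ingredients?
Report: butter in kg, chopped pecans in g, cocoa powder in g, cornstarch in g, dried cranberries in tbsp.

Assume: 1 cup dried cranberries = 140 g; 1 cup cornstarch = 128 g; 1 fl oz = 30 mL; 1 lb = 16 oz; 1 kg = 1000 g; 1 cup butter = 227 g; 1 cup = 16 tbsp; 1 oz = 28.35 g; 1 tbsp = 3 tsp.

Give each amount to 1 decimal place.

The original recipe has 180 mL of heavy cream, so the scaling factor is 396 ÷ 180 = 11/5 = 2.2.
butter: 0.5 cup × 11/5 × 227 g/cup ÷ 1000 g/kg ≈ 0.2 kg
chopped pecans: 100 g × 11/5 = 220.0 g
cocoa powder: 0.25 lb × 11/5 × 16 oz/lb × 28.35 g/oz ≈ 249.5 g
cornstarch: (2 tbsp + 2 tsp = 8/3 tbsp) × 11/5 ÷ 16 tbsp/cup × 128 g/cup ≈ 46.9 g
dried cranberries: 40 g × 11/5 ÷ 140 g/cup × 16 tbsp/cup ≈ 10.1 tbsp

butter: 0.2 kg; chopped pecans: 220.0 g; cocoa powder: 249.5 g; cornstarch: 46.9 g; dried cranberries: 10.1 tbsp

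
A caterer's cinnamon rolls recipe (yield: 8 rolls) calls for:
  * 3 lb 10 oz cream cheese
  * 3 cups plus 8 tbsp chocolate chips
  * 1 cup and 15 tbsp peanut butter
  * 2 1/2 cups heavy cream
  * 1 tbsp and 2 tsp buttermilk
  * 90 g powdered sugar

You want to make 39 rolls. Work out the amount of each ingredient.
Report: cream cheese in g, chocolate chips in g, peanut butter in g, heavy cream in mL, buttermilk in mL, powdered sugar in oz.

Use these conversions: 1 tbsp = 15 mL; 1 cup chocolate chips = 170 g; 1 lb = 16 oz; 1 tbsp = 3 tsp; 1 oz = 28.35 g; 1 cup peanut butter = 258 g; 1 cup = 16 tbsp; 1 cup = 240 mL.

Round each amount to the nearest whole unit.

cream cheese: 8016 g; chocolate chips: 2901 g; peanut butter: 2437 g; heavy cream: 2925 mL; buttermilk: 122 mL; powdered sugar: 15 oz

Scaling factor: 39/8 = 4.875.
cream cheese: (3 lb + 10 oz = 3.625 lb) × 39/8 × 16 oz/lb × 28.35 g/oz ≈ 8016 g
chocolate chips: (3 cup + 8 tbsp = 3.5 cup) × 39/8 × 170 g/cup ≈ 2901 g
peanut butter: (1 cup + 15 tbsp = 1.9375 cup) × 39/8 × 258 g/cup ≈ 2437 g
heavy cream: 2.5 cup × 39/8 × 240 mL/cup = 2925 mL
buttermilk: (1 tbsp + 2 tsp = 5/3 tbsp) × 39/8 × 15 mL/tbsp ≈ 122 mL
powdered sugar: 90 g × 39/8 ÷ 28.35 g/oz ≈ 15 oz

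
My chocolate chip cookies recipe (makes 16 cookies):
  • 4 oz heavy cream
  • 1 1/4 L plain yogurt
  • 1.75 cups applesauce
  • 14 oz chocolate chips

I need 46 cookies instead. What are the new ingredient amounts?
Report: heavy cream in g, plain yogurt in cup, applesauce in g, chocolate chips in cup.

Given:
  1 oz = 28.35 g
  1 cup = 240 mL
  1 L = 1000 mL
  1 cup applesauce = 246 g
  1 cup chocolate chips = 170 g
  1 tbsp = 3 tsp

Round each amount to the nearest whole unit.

Scaling factor: 46/16 = 23/8 = 2.875.
heavy cream: 4 oz × 23/8 × 28.35 g/oz ≈ 326 g
plain yogurt: 1.25 L × 23/8 × 1000 mL/L ÷ 240 mL/cup ≈ 15 cup
applesauce: 1.75 cup × 23/8 × 246 g/cup ≈ 1238 g
chocolate chips: 14 oz × 23/8 × 28.35 g/oz ÷ 170 g/cup ≈ 7 cup

heavy cream: 326 g; plain yogurt: 15 cup; applesauce: 1238 g; chocolate chips: 7 cup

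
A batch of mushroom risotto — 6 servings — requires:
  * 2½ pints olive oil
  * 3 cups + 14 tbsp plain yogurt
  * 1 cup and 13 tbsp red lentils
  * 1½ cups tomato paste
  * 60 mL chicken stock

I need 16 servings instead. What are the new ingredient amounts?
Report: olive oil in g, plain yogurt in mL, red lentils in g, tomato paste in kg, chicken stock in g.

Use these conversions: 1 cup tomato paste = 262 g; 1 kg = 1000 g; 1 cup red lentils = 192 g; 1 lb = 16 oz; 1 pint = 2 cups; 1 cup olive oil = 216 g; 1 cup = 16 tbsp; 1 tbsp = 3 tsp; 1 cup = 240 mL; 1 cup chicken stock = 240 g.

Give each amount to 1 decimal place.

olive oil: 2880.0 g; plain yogurt: 2480.0 mL; red lentils: 928.0 g; tomato paste: 1.0 kg; chicken stock: 160.0 g

Scaling factor: 16/6 = 8/3.
olive oil: 2.5 pint × 8/3 × 2 cup/pint × 216 g/cup = 2880.0 g
plain yogurt: (3 cup + 14 tbsp = 3.875 cup) × 8/3 × 240 mL/cup = 2480.0 mL
red lentils: (1 cup + 13 tbsp = 1.8125 cup) × 8/3 × 192 g/cup = 928.0 g
tomato paste: 1.5 cup × 8/3 × 262 g/cup ÷ 1000 g/kg ≈ 1.0 kg
chicken stock: 60 mL × 8/3 ÷ 240 mL/cup × 240 g/cup = 160.0 g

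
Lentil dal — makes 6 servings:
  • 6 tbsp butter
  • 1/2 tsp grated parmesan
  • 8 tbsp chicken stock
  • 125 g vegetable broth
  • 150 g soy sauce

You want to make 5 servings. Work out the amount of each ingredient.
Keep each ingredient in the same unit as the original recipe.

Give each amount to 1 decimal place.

butter: 5.0 tbsp; grated parmesan: 0.4 tsp; chicken stock: 6.7 tbsp; vegetable broth: 104.2 g; soy sauce: 125.0 g

Scaling factor: 5/6.
butter: 6 tbsp × 5/6 = 5.0 tbsp
grated parmesan: 0.5 tsp × 5/6 ≈ 0.4 tsp
chicken stock: 8 tbsp × 5/6 ≈ 6.7 tbsp
vegetable broth: 125 g × 5/6 ≈ 104.2 g
soy sauce: 150 g × 5/6 = 125.0 g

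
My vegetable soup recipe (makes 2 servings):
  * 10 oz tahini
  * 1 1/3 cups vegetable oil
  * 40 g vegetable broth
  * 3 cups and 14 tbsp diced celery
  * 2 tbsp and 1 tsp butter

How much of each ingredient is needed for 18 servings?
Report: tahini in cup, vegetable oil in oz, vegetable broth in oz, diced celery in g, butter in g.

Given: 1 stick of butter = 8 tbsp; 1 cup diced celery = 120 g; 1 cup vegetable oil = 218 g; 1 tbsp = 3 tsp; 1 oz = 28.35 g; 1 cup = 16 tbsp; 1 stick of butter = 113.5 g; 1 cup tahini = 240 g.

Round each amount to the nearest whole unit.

Scaling factor: 18/2 = 9.
tahini: 10 oz × 9 × 28.35 g/oz ÷ 240 g/cup ≈ 11 cup
vegetable oil: 4/3 cup × 9 × 218 g/cup ÷ 28.35 g/oz ≈ 92 oz
vegetable broth: 40 g × 9 ÷ 28.35 g/oz ≈ 13 oz
diced celery: (3 cup + 14 tbsp = 3.875 cup) × 9 × 120 g/cup = 4185 g
butter: (2 tbsp + 1 tsp = 7/3 tbsp) × 9 ÷ 8 tbsp/stick × 113.5 g/stick ≈ 298 g

tahini: 11 cup; vegetable oil: 92 oz; vegetable broth: 13 oz; diced celery: 4185 g; butter: 298 g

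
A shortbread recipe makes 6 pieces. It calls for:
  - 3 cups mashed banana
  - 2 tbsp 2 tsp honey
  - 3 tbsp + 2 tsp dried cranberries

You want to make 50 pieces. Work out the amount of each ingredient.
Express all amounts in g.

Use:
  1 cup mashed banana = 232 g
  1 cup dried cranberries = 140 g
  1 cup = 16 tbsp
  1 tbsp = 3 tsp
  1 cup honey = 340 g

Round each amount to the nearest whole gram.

mashed banana: 5800 g; honey: 472 g; dried cranberries: 267 g

Scaling factor: 50/6 = 25/3.
mashed banana: 3 cup × 25/3 × 232 g/cup = 5800 g
honey: (2 tbsp + 2 tsp = 8/3 tbsp) × 25/3 ÷ 16 tbsp/cup × 340 g/cup ≈ 472 g
dried cranberries: (3 tbsp + 2 tsp = 11/3 tbsp) × 25/3 ÷ 16 tbsp/cup × 140 g/cup ≈ 267 g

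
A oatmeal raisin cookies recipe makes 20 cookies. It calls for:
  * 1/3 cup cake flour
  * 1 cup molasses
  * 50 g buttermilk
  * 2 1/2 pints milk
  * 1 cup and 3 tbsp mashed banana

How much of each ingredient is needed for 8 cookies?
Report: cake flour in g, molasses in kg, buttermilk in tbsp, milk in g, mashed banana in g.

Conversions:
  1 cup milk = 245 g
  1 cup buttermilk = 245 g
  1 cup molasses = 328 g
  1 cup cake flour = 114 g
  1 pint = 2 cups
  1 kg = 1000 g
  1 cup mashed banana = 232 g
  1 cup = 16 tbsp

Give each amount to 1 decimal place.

Scaling factor: 8/20 = 2/5 = 0.4.
cake flour: 1/3 cup × 2/5 × 114 g/cup = 15.2 g
molasses: 1 cup × 2/5 × 328 g/cup ÷ 1000 g/kg ≈ 0.1 kg
buttermilk: 50 g × 2/5 ÷ 245 g/cup × 16 tbsp/cup ≈ 1.3 tbsp
milk: 2.5 pint × 2/5 × 2 cup/pint × 245 g/cup = 490.0 g
mashed banana: (1 cup + 3 tbsp = 1.1875 cup) × 2/5 × 232 g/cup = 110.2 g

cake flour: 15.2 g; molasses: 0.1 kg; buttermilk: 1.3 tbsp; milk: 490.0 g; mashed banana: 110.2 g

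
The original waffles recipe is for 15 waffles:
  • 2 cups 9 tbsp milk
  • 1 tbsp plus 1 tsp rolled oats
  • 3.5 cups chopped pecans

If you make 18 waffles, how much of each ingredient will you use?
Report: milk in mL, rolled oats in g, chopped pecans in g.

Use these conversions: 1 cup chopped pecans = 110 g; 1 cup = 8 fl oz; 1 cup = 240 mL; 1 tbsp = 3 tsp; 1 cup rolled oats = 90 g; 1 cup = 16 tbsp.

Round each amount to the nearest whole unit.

Scaling factor: 18/15 = 6/5 = 1.2.
milk: (2 cup + 9 tbsp = 2.5625 cup) × 6/5 × 240 mL/cup = 738 mL
rolled oats: (1 tbsp + 1 tsp = 4/3 tbsp) × 6/5 ÷ 16 tbsp/cup × 90 g/cup = 9 g
chopped pecans: 3.5 cup × 6/5 × 110 g/cup = 462 g

milk: 738 mL; rolled oats: 9 g; chopped pecans: 462 g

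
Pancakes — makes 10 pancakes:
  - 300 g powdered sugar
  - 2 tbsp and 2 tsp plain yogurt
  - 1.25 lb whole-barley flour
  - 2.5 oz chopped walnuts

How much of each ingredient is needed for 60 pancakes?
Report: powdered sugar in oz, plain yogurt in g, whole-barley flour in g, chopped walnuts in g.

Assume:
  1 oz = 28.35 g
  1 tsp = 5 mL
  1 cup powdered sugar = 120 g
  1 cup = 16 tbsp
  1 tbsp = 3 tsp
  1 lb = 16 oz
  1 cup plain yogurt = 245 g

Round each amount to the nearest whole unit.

Scaling factor: 60/10 = 6.
powdered sugar: 300 g × 6 ÷ 28.35 g/oz ≈ 63 oz
plain yogurt: (2 tbsp + 2 tsp = 8/3 tbsp) × 6 ÷ 16 tbsp/cup × 245 g/cup = 245 g
whole-barley flour: 1.25 lb × 6 × 16 oz/lb × 28.35 g/oz = 3402 g
chopped walnuts: 2.5 oz × 6 × 28.35 g/oz ≈ 425 g

powdered sugar: 63 oz; plain yogurt: 245 g; whole-barley flour: 3402 g; chopped walnuts: 425 g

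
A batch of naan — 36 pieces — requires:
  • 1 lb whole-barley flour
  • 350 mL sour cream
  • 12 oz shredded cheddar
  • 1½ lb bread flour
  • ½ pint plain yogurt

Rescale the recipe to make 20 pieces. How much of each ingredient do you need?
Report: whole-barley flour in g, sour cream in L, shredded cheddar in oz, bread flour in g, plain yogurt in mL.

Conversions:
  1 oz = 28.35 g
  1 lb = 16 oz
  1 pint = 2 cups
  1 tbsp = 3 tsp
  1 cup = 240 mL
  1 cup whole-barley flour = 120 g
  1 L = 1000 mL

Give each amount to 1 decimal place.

Scaling factor: 20/36 = 5/9.
whole-barley flour: 1 lb × 5/9 × 16 oz/lb × 28.35 g/oz = 252.0 g
sour cream: 350 mL × 5/9 ÷ 1000 mL/L ≈ 0.2 L
shredded cheddar: 12 oz × 5/9 ≈ 6.7 oz
bread flour: 1.5 lb × 5/9 × 16 oz/lb × 28.35 g/oz = 378.0 g
plain yogurt: 0.5 pint × 5/9 × 2 cup/pint × 240 mL/cup ≈ 133.3 mL

whole-barley flour: 252.0 g; sour cream: 0.2 L; shredded cheddar: 6.7 oz; bread flour: 378.0 g; plain yogurt: 133.3 mL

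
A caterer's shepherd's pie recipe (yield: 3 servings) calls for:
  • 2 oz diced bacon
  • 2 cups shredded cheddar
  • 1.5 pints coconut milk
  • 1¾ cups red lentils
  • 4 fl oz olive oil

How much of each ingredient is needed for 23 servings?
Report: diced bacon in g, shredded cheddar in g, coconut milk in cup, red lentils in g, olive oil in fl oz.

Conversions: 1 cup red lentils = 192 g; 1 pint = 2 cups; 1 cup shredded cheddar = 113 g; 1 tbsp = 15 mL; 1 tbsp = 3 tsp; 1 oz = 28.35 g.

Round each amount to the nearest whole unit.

diced bacon: 435 g; shredded cheddar: 1733 g; coconut milk: 23 cup; red lentils: 2576 g; olive oil: 31 fl oz

Scaling factor: 23/3.
diced bacon: 2 oz × 23/3 × 28.35 g/oz ≈ 435 g
shredded cheddar: 2 cup × 23/3 × 113 g/cup ≈ 1733 g
coconut milk: 1.5 pint × 23/3 × 2 cup/pint = 23 cup
red lentils: 1.75 cup × 23/3 × 192 g/cup = 2576 g
olive oil: 4 fl oz × 23/3 ≈ 31 fl oz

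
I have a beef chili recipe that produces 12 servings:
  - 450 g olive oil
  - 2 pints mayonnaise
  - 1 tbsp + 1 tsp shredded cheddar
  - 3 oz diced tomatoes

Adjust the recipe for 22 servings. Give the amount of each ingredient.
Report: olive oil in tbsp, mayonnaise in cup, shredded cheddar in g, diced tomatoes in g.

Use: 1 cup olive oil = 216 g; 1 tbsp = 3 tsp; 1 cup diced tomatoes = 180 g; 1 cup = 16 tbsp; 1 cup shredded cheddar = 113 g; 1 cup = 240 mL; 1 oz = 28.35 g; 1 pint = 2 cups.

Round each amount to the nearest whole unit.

Scaling factor: 22/12 = 11/6.
olive oil: 450 g × 11/6 ÷ 216 g/cup × 16 tbsp/cup ≈ 61 tbsp
mayonnaise: 2 pint × 11/6 × 2 cup/pint ≈ 7 cup
shredded cheddar: (1 tbsp + 1 tsp = 4/3 tbsp) × 11/6 ÷ 16 tbsp/cup × 113 g/cup ≈ 17 g
diced tomatoes: 3 oz × 11/6 × 28.35 g/oz ≈ 156 g

olive oil: 61 tbsp; mayonnaise: 7 cup; shredded cheddar: 17 g; diced tomatoes: 156 g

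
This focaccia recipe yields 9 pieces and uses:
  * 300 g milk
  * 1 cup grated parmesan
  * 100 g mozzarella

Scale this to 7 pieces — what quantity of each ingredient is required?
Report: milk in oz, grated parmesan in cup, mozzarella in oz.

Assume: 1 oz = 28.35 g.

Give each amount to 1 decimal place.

Scaling factor: 7/9.
milk: 300 g × 7/9 ÷ 28.35 g/oz ≈ 8.2 oz
grated parmesan: 1 cup × 7/9 ≈ 0.8 cup
mozzarella: 100 g × 7/9 ÷ 28.35 g/oz ≈ 2.7 oz

milk: 8.2 oz; grated parmesan: 0.8 cup; mozzarella: 2.7 oz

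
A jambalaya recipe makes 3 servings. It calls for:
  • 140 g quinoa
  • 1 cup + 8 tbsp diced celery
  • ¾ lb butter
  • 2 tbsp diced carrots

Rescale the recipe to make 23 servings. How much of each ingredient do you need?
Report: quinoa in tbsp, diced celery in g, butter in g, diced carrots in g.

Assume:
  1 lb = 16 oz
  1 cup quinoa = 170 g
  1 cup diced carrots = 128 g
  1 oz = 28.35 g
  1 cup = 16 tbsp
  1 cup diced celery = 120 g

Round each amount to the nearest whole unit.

Scaling factor: 23/3.
quinoa: 140 g × 23/3 ÷ 170 g/cup × 16 tbsp/cup ≈ 101 tbsp
diced celery: (1 cup + 8 tbsp = 1.5 cup) × 23/3 × 120 g/cup = 1380 g
butter: 0.75 lb × 23/3 × 16 oz/lb × 28.35 g/oz ≈ 2608 g
diced carrots: 2 tbsp × 23/3 ÷ 16 tbsp/cup × 128 g/cup ≈ 123 g

quinoa: 101 tbsp; diced celery: 1380 g; butter: 2608 g; diced carrots: 123 g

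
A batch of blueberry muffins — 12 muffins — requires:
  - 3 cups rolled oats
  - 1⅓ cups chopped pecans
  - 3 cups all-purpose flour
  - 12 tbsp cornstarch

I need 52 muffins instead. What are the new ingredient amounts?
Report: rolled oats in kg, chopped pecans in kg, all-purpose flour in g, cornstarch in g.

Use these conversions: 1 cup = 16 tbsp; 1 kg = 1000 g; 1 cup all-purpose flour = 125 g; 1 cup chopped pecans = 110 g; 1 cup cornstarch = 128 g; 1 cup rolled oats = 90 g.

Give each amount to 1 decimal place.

Scaling factor: 52/12 = 13/3.
rolled oats: 3 cup × 13/3 × 90 g/cup ÷ 1000 g/kg ≈ 1.2 kg
chopped pecans: 4/3 cup × 13/3 × 110 g/cup ÷ 1000 g/kg ≈ 0.6 kg
all-purpose flour: 3 cup × 13/3 × 125 g/cup = 1625.0 g
cornstarch: 12 tbsp × 13/3 ÷ 16 tbsp/cup × 128 g/cup = 416.0 g

rolled oats: 1.2 kg; chopped pecans: 0.6 kg; all-purpose flour: 1625.0 g; cornstarch: 416.0 g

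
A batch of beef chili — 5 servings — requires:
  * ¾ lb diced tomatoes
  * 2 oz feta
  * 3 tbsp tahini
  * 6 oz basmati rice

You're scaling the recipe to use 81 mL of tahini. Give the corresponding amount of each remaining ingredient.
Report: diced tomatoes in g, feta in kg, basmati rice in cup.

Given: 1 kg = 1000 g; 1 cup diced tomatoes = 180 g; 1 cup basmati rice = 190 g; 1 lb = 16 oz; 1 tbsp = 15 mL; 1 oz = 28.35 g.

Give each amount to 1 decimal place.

The original recipe has 45 mL of tahini, so the scaling factor is 81 ÷ 45 = 9/5 = 1.8.
diced tomatoes: 0.75 lb × 9/5 × 16 oz/lb × 28.35 g/oz ≈ 612.4 g
feta: 2 oz × 9/5 × 28.35 g/oz ÷ 1000 g/kg ≈ 0.1 kg
basmati rice: 6 oz × 9/5 × 28.35 g/oz ÷ 190 g/cup ≈ 1.6 cup

diced tomatoes: 612.4 g; feta: 0.1 kg; basmati rice: 1.6 cup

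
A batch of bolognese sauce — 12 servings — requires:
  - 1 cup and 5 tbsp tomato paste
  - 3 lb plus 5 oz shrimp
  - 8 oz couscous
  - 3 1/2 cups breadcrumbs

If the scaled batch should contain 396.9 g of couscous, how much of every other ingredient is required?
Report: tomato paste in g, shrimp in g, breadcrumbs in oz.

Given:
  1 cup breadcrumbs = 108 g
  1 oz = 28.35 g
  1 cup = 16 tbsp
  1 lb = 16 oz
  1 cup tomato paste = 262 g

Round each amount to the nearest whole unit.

The original recipe has 226.8 g of couscous, so the scaling factor is 396.9 ÷ 226.8 = 7/4 = 1.75.
tomato paste: (1 cup + 5 tbsp = 1.3125 cup) × 7/4 × 262 g/cup ≈ 602 g
shrimp: (3 lb + 5 oz = 3.3125 lb) × 7/4 × 16 oz/lb × 28.35 g/oz ≈ 2629 g
breadcrumbs: 3.5 cup × 7/4 × 108 g/cup ÷ 28.35 g/oz ≈ 23 oz

tomato paste: 602 g; shrimp: 2629 g; breadcrumbs: 23 oz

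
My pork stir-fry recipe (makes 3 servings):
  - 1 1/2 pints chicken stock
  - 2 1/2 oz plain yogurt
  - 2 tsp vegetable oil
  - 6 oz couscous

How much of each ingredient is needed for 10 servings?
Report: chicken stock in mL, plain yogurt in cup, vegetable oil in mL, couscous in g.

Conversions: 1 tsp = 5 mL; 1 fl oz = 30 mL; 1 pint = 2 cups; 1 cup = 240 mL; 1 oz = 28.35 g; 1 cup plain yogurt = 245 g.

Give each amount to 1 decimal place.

Scaling factor: 10/3.
chicken stock: 1.5 pint × 10/3 × 2 cup/pint × 240 mL/cup = 2400.0 mL
plain yogurt: 2.5 oz × 10/3 × 28.35 g/oz ÷ 245 g/cup ≈ 1.0 cup
vegetable oil: 2 tsp × 10/3 × 5 mL/tsp ≈ 33.3 mL
couscous: 6 oz × 10/3 × 28.35 g/oz = 567.0 g

chicken stock: 2400.0 mL; plain yogurt: 1.0 cup; vegetable oil: 33.3 mL; couscous: 567.0 g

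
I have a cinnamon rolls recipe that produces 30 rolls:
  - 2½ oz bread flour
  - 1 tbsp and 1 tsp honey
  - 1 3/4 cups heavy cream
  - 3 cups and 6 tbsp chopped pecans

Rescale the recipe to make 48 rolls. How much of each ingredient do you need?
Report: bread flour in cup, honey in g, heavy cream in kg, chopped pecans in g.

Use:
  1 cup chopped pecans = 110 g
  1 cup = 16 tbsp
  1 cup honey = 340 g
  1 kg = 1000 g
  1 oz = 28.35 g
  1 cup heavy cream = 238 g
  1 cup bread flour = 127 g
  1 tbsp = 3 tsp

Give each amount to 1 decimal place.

bread flour: 0.9 cup; honey: 45.3 g; heavy cream: 0.7 kg; chopped pecans: 594.0 g

Scaling factor: 48/30 = 8/5 = 1.6.
bread flour: 2.5 oz × 8/5 × 28.35 g/oz ÷ 127 g/cup ≈ 0.9 cup
honey: (1 tbsp + 1 tsp = 4/3 tbsp) × 8/5 ÷ 16 tbsp/cup × 340 g/cup ≈ 45.3 g
heavy cream: 1.75 cup × 8/5 × 238 g/cup ÷ 1000 g/kg ≈ 0.7 kg
chopped pecans: (3 cup + 6 tbsp = 3.375 cup) × 8/5 × 110 g/cup = 594.0 g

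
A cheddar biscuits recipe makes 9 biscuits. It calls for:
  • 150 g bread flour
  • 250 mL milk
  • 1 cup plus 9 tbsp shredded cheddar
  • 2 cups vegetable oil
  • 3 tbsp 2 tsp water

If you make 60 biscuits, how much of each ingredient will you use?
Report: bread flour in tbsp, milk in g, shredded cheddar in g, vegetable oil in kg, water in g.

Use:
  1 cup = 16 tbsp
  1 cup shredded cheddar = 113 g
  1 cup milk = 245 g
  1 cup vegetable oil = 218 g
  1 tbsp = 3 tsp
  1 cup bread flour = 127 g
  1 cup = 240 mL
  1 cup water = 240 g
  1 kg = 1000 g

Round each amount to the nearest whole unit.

bread flour: 126 tbsp; milk: 1701 g; shredded cheddar: 1177 g; vegetable oil: 3 kg; water: 367 g

Scaling factor: 60/9 = 20/3.
bread flour: 150 g × 20/3 ÷ 127 g/cup × 16 tbsp/cup ≈ 126 tbsp
milk: 250 mL × 20/3 ÷ 240 mL/cup × 245 g/cup ≈ 1701 g
shredded cheddar: (1 cup + 9 tbsp = 1.5625 cup) × 20/3 × 113 g/cup ≈ 1177 g
vegetable oil: 2 cup × 20/3 × 218 g/cup ÷ 1000 g/kg ≈ 3 kg
water: (3 tbsp + 2 tsp = 11/3 tbsp) × 20/3 ÷ 16 tbsp/cup × 240 g/cup ≈ 367 g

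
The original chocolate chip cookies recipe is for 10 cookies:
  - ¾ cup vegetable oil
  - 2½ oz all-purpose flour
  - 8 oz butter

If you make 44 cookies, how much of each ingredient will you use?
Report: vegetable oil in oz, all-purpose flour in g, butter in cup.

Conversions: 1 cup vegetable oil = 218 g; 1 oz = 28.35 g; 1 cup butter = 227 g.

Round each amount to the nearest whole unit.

vegetable oil: 25 oz; all-purpose flour: 312 g; butter: 4 cup

Scaling factor: 44/10 = 22/5 = 4.4.
vegetable oil: 0.75 cup × 22/5 × 218 g/cup ÷ 28.35 g/oz ≈ 25 oz
all-purpose flour: 2.5 oz × 22/5 × 28.35 g/oz ≈ 312 g
butter: 8 oz × 22/5 × 28.35 g/oz ÷ 227 g/cup ≈ 4 cup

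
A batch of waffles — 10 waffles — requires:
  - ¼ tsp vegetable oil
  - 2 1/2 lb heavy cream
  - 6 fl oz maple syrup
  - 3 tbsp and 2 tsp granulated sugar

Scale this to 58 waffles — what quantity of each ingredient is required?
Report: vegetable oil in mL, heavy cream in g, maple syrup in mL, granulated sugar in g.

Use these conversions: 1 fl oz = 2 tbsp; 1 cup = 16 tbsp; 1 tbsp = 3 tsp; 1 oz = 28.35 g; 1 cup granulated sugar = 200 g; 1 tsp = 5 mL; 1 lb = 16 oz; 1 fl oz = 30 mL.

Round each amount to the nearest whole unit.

Scaling factor: 58/10 = 29/5 = 5.8.
vegetable oil: 0.25 tsp × 29/5 × 5 mL/tsp ≈ 7 mL
heavy cream: 2.5 lb × 29/5 × 16 oz/lb × 28.35 g/oz ≈ 6577 g
maple syrup: 6 fl oz × 29/5 × 30 mL/fl oz = 1044 mL
granulated sugar: (3 tbsp + 2 tsp = 11/3 tbsp) × 29/5 ÷ 16 tbsp/cup × 200 g/cup ≈ 266 g

vegetable oil: 7 mL; heavy cream: 6577 g; maple syrup: 1044 mL; granulated sugar: 266 g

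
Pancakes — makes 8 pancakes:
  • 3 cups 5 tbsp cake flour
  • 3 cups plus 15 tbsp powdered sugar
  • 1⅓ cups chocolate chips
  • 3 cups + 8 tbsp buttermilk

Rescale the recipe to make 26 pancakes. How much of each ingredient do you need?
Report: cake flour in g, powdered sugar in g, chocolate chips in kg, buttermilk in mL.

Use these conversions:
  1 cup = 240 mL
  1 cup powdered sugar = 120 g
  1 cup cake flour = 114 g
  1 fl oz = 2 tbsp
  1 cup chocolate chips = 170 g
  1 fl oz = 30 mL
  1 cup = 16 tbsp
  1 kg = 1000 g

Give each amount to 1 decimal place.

cake flour: 1227.3 g; powdered sugar: 1535.6 g; chocolate chips: 0.7 kg; buttermilk: 2730.0 mL

Scaling factor: 26/8 = 13/4 = 3.25.
cake flour: (3 cup + 5 tbsp = 3.3125 cup) × 13/4 × 114 g/cup ≈ 1227.3 g
powdered sugar: (3 cup + 15 tbsp = 3.9375 cup) × 13/4 × 120 g/cup ≈ 1535.6 g
chocolate chips: 4/3 cup × 13/4 × 170 g/cup ÷ 1000 g/kg ≈ 0.7 kg
buttermilk: (3 cup + 8 tbsp = 3.5 cup) × 13/4 × 240 mL/cup = 2730.0 mL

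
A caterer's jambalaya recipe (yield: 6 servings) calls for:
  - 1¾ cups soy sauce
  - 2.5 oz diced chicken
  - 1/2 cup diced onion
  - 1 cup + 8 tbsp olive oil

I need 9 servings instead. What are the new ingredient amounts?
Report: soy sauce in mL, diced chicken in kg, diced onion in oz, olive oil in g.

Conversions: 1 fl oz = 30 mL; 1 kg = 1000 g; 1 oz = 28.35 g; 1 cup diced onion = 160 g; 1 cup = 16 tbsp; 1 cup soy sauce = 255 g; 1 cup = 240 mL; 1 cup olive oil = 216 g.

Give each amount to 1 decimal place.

soy sauce: 630.0 mL; diced chicken: 0.1 kg; diced onion: 4.2 oz; olive oil: 486.0 g

Scaling factor: 9/6 = 3/2 = 1.5.
soy sauce: 1.75 cup × 3/2 × 240 mL/cup = 630.0 mL
diced chicken: 2.5 oz × 3/2 × 28.35 g/oz ÷ 1000 g/kg ≈ 0.1 kg
diced onion: 0.5 cup × 3/2 × 160 g/cup ÷ 28.35 g/oz ≈ 4.2 oz
olive oil: (1 cup + 8 tbsp = 1.5 cup) × 3/2 × 216 g/cup = 486.0 g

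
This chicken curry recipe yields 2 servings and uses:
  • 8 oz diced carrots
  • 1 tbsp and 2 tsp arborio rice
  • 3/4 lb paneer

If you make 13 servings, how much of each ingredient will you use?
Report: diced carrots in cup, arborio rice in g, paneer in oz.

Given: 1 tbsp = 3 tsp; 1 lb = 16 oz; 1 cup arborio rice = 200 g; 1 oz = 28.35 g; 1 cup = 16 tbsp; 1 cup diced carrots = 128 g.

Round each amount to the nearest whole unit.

Scaling factor: 13/2 = 6.5.
diced carrots: 8 oz × 13/2 × 28.35 g/oz ÷ 128 g/cup ≈ 12 cup
arborio rice: (1 tbsp + 2 tsp = 5/3 tbsp) × 13/2 ÷ 16 tbsp/cup × 200 g/cup ≈ 135 g
paneer: 0.75 lb × 13/2 × 16 oz/lb = 78 oz

diced carrots: 12 cup; arborio rice: 135 g; paneer: 78 oz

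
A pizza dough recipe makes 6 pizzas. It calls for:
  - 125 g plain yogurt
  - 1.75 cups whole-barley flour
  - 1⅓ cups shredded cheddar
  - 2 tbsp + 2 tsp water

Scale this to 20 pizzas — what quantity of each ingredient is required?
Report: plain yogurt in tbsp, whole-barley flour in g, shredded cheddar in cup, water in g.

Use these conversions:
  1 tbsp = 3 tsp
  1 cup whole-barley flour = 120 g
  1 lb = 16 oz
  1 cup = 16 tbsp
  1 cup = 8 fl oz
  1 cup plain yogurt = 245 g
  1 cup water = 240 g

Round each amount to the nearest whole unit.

Scaling factor: 20/6 = 10/3.
plain yogurt: 125 g × 10/3 ÷ 245 g/cup × 16 tbsp/cup ≈ 27 tbsp
whole-barley flour: 1.75 cup × 10/3 × 120 g/cup = 700 g
shredded cheddar: 4/3 cup × 10/3 ≈ 4 cup
water: (2 tbsp + 2 tsp = 8/3 tbsp) × 10/3 ÷ 16 tbsp/cup × 240 g/cup ≈ 133 g

plain yogurt: 27 tbsp; whole-barley flour: 700 g; shredded cheddar: 4 cup; water: 133 g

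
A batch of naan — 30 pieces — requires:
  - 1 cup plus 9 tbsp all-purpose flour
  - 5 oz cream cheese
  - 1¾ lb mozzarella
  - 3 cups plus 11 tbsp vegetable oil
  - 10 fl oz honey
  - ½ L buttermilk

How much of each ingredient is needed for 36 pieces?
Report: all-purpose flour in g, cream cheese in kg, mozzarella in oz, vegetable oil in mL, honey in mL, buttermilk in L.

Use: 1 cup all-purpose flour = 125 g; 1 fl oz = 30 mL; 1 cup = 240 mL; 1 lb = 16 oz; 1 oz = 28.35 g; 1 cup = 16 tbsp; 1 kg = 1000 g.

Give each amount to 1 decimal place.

Scaling factor: 36/30 = 6/5 = 1.2.
all-purpose flour: (1 cup + 9 tbsp = 1.5625 cup) × 6/5 × 125 g/cup ≈ 234.4 g
cream cheese: 5 oz × 6/5 × 28.35 g/oz ÷ 1000 g/kg ≈ 0.2 kg
mozzarella: 1.75 lb × 6/5 × 16 oz/lb = 33.6 oz
vegetable oil: (3 cup + 11 tbsp = 3.6875 cup) × 6/5 × 240 mL/cup = 1062.0 mL
honey: 10 fl oz × 6/5 × 30 mL/fl oz = 360.0 mL
buttermilk: 0.5 L × 6/5 = 0.6 L

all-purpose flour: 234.4 g; cream cheese: 0.2 kg; mozzarella: 33.6 oz; vegetable oil: 1062.0 mL; honey: 360.0 mL; buttermilk: 0.6 L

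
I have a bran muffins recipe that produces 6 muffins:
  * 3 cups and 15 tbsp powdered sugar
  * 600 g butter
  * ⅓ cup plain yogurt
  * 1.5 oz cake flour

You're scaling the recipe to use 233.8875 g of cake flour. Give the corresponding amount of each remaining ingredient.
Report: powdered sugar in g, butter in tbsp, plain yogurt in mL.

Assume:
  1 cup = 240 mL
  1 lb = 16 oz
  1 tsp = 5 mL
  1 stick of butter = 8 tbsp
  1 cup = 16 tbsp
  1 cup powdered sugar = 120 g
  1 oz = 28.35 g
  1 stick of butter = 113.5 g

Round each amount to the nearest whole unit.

powdered sugar: 2599 g; butter: 233 tbsp; plain yogurt: 440 mL

The original recipe has 42.525 g of cake flour, so the scaling factor is 233.8875 ÷ 42.525 = 11/2 = 5.5.
powdered sugar: (3 cup + 15 tbsp = 3.9375 cup) × 11/2 × 120 g/cup ≈ 2599 g
butter: 600 g × 11/2 ÷ 113.5 g/stick × 8 tbsp/stick ≈ 233 tbsp
plain yogurt: 1/3 cup × 11/2 × 240 mL/cup = 440 mL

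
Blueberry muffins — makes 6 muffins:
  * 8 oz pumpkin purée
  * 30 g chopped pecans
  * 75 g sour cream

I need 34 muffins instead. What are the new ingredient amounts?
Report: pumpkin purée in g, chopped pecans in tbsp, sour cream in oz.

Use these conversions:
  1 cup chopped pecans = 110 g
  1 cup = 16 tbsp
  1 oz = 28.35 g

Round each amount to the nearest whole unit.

Scaling factor: 34/6 = 17/3.
pumpkin purée: 8 oz × 17/3 × 28.35 g/oz ≈ 1285 g
chopped pecans: 30 g × 17/3 ÷ 110 g/cup × 16 tbsp/cup ≈ 25 tbsp
sour cream: 75 g × 17/3 ÷ 28.35 g/oz ≈ 15 oz

pumpkin purée: 1285 g; chopped pecans: 25 tbsp; sour cream: 15 oz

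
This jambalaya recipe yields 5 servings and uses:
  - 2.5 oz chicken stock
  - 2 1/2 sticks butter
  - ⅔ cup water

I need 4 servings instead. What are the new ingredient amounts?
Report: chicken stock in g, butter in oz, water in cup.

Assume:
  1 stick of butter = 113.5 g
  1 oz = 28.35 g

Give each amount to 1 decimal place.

Scaling factor: 4/5 = 0.8.
chicken stock: 2.5 oz × 4/5 × 28.35 g/oz = 56.7 g
butter: 2.5 stick × 4/5 × 113.5 g/stick ÷ 28.35 g/oz ≈ 8.0 oz
water: 2/3 cup × 4/5 ≈ 0.5 cup

chicken stock: 56.7 g; butter: 8.0 oz; water: 0.5 cup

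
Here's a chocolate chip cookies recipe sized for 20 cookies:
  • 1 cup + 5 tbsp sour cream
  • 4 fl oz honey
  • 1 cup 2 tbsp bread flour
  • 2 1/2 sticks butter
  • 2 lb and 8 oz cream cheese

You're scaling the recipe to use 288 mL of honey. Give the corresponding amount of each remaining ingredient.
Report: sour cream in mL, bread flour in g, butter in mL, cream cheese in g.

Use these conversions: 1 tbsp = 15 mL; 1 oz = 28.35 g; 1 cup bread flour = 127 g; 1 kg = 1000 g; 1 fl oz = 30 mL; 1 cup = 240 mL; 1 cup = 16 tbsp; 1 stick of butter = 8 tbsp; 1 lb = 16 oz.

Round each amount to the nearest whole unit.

The original recipe has 120 mL of honey, so the scaling factor is 288 ÷ 120 = 12/5 = 2.4.
sour cream: (1 cup + 5 tbsp = 1.3125 cup) × 12/5 × 240 mL/cup = 756 mL
bread flour: (1 cup + 2 tbsp = 1.125 cup) × 12/5 × 127 g/cup ≈ 343 g
butter: 2.5 stick × 12/5 × 8 tbsp/stick × 15 mL/tbsp = 720 mL
cream cheese: (2 lb + 8 oz = 2.5 lb) × 12/5 × 16 oz/lb × 28.35 g/oz ≈ 2722 g

sour cream: 756 mL; bread flour: 343 g; butter: 720 mL; cream cheese: 2722 g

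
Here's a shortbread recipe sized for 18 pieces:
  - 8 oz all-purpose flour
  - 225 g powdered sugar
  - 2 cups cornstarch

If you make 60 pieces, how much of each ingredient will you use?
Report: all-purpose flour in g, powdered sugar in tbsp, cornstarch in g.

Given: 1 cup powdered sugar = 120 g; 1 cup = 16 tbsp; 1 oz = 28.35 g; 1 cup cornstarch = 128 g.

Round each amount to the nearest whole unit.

all-purpose flour: 756 g; powdered sugar: 100 tbsp; cornstarch: 853 g

Scaling factor: 60/18 = 10/3.
all-purpose flour: 8 oz × 10/3 × 28.35 g/oz = 756 g
powdered sugar: 225 g × 10/3 ÷ 120 g/cup × 16 tbsp/cup = 100 tbsp
cornstarch: 2 cup × 10/3 × 128 g/cup ≈ 853 g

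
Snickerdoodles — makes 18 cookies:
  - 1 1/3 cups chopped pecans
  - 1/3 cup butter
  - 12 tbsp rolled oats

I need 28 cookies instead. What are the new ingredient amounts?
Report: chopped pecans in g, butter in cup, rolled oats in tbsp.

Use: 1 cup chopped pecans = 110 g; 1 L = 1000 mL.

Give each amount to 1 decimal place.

Scaling factor: 28/18 = 14/9.
chopped pecans: 4/3 cup × 14/9 × 110 g/cup ≈ 228.1 g
butter: 1/3 cup × 14/9 ≈ 0.5 cup
rolled oats: 12 tbsp × 14/9 ≈ 18.7 tbsp

chopped pecans: 228.1 g; butter: 0.5 cup; rolled oats: 18.7 tbsp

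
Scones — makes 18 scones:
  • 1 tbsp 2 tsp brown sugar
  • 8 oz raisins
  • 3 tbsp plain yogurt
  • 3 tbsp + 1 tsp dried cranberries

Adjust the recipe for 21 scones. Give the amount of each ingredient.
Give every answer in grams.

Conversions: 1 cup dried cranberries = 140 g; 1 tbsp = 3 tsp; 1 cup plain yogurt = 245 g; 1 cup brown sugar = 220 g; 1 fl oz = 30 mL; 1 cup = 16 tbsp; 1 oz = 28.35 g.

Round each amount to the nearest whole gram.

Scaling factor: 21/18 = 7/6.
brown sugar: (1 tbsp + 2 tsp = 5/3 tbsp) × 7/6 ÷ 16 tbsp/cup × 220 g/cup ≈ 27 g
raisins: 8 oz × 7/6 × 28.35 g/oz ≈ 265 g
plain yogurt: 3 tbsp × 7/6 ÷ 16 tbsp/cup × 245 g/cup ≈ 54 g
dried cranberries: (3 tbsp + 1 tsp = 10/3 tbsp) × 7/6 ÷ 16 tbsp/cup × 140 g/cup ≈ 34 g

brown sugar: 27 g; raisins: 265 g; plain yogurt: 54 g; dried cranberries: 34 g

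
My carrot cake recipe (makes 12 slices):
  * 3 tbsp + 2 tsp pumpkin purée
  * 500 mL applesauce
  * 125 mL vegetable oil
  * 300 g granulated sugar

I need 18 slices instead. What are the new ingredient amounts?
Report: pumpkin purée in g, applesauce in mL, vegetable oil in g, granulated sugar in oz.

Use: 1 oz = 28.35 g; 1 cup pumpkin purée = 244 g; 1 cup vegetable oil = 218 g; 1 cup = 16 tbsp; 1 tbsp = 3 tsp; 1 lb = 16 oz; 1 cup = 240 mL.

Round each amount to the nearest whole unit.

pumpkin purée: 84 g; applesauce: 750 mL; vegetable oil: 170 g; granulated sugar: 16 oz

Scaling factor: 18/12 = 3/2 = 1.5.
pumpkin purée: (3 tbsp + 2 tsp = 11/3 tbsp) × 3/2 ÷ 16 tbsp/cup × 244 g/cup ≈ 84 g
applesauce: 500 mL × 3/2 = 750 mL
vegetable oil: 125 mL × 3/2 ÷ 240 mL/cup × 218 g/cup ≈ 170 g
granulated sugar: 300 g × 3/2 ÷ 28.35 g/oz ≈ 16 oz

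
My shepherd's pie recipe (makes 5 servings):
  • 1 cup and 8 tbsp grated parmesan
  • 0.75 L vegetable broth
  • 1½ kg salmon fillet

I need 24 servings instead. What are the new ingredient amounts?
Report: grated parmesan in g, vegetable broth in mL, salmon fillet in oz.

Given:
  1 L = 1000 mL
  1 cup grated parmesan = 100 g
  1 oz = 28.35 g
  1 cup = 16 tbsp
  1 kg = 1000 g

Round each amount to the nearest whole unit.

Scaling factor: 24/5 = 4.8.
grated parmesan: (1 cup + 8 tbsp = 1.5 cup) × 24/5 × 100 g/cup = 720 g
vegetable broth: 0.75 L × 24/5 × 1000 mL/L = 3600 mL
salmon fillet: 1.5 kg × 24/5 × 1000 g/kg ÷ 28.35 g/oz ≈ 254 oz

grated parmesan: 720 g; vegetable broth: 3600 mL; salmon fillet: 254 oz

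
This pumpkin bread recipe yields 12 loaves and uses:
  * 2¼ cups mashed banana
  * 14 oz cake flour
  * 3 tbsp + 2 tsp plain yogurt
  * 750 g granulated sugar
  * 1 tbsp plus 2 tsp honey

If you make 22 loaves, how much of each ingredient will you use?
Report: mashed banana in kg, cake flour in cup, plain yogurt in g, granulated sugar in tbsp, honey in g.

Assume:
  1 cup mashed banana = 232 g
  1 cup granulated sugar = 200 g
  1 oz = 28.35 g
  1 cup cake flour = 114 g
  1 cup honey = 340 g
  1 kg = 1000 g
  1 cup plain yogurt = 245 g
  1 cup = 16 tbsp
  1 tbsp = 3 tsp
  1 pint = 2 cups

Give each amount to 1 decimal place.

Scaling factor: 22/12 = 11/6.
mashed banana: 2.25 cup × 11/6 × 232 g/cup ÷ 1000 g/kg ≈ 1.0 kg
cake flour: 14 oz × 11/6 × 28.35 g/oz ÷ 114 g/cup ≈ 6.4 cup
plain yogurt: (3 tbsp + 2 tsp = 11/3 tbsp) × 11/6 ÷ 16 tbsp/cup × 245 g/cup ≈ 102.9 g
granulated sugar: 750 g × 11/6 ÷ 200 g/cup × 16 tbsp/cup = 110.0 tbsp
honey: (1 tbsp + 2 tsp = 5/3 tbsp) × 11/6 ÷ 16 tbsp/cup × 340 g/cup ≈ 64.9 g

mashed banana: 1.0 kg; cake flour: 6.4 cup; plain yogurt: 102.9 g; granulated sugar: 110.0 tbsp; honey: 64.9 g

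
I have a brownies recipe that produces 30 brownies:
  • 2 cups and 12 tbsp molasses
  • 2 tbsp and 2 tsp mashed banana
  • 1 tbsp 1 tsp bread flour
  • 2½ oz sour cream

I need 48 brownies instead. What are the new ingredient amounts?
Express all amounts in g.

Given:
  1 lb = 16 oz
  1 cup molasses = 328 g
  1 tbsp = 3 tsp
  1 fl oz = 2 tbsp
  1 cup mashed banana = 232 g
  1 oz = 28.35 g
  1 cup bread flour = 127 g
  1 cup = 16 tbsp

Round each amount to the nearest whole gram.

molasses: 1443 g; mashed banana: 62 g; bread flour: 17 g; sour cream: 113 g

Scaling factor: 48/30 = 8/5 = 1.6.
molasses: (2 cup + 12 tbsp = 2.75 cup) × 8/5 × 328 g/cup ≈ 1443 g
mashed banana: (2 tbsp + 2 tsp = 8/3 tbsp) × 8/5 ÷ 16 tbsp/cup × 232 g/cup ≈ 62 g
bread flour: (1 tbsp + 1 tsp = 4/3 tbsp) × 8/5 ÷ 16 tbsp/cup × 127 g/cup ≈ 17 g
sour cream: 2.5 oz × 8/5 × 28.35 g/oz ≈ 113 g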